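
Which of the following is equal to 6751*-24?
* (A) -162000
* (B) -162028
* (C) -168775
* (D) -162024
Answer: D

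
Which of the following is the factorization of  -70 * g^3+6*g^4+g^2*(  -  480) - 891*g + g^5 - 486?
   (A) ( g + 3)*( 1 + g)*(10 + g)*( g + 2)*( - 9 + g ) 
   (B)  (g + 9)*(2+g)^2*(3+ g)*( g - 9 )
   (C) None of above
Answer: C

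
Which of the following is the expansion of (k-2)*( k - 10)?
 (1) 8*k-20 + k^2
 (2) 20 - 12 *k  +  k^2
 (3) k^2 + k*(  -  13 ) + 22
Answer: 2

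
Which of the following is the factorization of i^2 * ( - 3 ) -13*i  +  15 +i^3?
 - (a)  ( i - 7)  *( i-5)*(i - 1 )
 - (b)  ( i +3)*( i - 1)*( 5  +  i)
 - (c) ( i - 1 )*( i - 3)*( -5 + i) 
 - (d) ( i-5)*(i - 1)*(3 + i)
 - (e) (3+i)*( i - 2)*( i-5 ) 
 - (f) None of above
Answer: d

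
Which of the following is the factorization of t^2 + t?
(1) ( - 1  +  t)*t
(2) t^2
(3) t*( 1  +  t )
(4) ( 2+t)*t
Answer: 3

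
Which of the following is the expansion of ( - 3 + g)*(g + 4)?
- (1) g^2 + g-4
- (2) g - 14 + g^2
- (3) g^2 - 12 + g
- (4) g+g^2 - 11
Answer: 3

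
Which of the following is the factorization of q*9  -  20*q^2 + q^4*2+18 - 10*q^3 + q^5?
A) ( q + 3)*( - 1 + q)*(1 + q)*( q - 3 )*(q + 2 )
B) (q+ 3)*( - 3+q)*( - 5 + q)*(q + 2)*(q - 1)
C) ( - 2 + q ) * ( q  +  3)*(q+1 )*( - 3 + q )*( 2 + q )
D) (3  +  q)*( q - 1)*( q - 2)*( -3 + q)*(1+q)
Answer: A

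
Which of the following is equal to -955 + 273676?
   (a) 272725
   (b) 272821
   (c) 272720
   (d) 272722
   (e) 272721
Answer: e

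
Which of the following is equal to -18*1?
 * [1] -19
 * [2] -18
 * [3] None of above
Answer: 2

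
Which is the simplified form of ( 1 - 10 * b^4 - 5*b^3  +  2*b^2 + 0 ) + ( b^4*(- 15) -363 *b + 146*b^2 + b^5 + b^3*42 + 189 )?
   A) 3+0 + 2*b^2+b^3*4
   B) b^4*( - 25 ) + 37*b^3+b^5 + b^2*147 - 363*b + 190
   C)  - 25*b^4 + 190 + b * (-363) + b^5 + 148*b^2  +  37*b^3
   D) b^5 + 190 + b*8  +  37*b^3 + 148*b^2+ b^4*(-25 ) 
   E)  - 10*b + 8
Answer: C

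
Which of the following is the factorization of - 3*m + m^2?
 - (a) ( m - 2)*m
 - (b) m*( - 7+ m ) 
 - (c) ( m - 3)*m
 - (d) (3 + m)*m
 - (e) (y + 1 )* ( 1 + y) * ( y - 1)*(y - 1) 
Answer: c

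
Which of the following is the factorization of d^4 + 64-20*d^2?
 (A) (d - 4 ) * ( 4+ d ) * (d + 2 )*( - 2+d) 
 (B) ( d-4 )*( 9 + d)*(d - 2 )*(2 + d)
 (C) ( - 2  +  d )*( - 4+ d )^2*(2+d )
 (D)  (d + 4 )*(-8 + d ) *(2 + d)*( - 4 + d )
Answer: A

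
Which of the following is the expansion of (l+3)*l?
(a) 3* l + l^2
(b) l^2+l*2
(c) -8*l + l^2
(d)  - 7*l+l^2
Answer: a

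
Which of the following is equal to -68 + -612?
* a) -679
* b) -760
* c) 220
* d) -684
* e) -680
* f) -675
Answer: e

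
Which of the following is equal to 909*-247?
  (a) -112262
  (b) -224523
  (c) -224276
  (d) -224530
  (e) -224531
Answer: b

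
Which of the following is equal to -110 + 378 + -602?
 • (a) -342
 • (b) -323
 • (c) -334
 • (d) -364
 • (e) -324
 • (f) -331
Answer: c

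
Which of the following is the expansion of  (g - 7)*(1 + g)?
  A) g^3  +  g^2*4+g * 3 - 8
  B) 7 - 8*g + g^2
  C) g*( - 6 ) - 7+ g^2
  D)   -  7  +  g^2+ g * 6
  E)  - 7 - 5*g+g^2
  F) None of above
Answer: C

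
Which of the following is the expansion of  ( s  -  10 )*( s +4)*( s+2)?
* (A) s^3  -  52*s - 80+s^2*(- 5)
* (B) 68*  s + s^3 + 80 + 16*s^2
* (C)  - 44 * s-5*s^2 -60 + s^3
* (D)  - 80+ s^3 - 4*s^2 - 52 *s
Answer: D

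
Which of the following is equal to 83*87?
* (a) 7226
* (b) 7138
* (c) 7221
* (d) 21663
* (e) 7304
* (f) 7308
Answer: c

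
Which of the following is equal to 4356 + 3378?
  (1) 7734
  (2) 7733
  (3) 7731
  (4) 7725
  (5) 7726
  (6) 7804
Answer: 1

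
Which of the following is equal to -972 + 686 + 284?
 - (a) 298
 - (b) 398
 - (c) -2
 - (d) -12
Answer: c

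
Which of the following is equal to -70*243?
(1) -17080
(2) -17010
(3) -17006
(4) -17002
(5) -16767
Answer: 2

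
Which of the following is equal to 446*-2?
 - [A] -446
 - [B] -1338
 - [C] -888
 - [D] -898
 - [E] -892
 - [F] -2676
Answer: E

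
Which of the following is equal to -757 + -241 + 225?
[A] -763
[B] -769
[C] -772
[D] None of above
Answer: D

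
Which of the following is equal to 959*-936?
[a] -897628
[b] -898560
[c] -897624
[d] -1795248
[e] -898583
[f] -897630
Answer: c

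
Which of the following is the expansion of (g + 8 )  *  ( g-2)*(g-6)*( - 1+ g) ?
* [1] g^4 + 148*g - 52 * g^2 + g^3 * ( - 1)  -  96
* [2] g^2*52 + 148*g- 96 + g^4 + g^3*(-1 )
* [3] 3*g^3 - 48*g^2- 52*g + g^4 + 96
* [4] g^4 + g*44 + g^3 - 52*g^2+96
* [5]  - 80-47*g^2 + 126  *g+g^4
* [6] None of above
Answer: 1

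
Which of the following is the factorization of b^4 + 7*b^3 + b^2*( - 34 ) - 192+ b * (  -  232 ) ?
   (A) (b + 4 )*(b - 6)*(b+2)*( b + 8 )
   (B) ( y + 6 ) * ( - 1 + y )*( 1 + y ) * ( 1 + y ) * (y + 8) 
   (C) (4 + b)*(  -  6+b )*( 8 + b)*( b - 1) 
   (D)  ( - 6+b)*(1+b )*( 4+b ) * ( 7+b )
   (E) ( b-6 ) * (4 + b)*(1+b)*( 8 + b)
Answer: E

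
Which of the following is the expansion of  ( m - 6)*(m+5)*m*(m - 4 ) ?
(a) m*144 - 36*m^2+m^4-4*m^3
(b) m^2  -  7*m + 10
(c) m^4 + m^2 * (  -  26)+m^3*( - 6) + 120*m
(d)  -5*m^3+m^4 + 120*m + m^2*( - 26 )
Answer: d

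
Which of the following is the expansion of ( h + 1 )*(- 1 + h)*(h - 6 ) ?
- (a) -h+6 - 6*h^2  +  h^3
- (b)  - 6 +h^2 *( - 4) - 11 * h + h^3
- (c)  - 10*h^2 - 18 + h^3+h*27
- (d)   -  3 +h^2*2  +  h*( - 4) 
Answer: a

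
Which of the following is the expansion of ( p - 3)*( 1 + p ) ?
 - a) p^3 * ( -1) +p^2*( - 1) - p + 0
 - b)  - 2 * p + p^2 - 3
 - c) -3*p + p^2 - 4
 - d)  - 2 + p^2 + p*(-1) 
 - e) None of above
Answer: b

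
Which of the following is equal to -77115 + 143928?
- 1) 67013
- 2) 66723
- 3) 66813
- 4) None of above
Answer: 3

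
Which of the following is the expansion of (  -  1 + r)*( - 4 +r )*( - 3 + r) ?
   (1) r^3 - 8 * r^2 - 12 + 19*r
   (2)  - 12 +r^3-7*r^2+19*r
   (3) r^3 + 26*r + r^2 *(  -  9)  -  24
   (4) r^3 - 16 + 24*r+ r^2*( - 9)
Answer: 1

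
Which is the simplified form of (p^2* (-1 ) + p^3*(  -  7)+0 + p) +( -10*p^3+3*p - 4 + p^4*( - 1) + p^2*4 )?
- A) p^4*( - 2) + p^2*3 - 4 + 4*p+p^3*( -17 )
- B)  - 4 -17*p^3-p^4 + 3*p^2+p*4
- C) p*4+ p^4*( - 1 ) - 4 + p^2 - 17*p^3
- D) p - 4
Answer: B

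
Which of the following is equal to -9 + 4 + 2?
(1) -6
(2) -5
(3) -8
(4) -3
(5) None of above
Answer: 4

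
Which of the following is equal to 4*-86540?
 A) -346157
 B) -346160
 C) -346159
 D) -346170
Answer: B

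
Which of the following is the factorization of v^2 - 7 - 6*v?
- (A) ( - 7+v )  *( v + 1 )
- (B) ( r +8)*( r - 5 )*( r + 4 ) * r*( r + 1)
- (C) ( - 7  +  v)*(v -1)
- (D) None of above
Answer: A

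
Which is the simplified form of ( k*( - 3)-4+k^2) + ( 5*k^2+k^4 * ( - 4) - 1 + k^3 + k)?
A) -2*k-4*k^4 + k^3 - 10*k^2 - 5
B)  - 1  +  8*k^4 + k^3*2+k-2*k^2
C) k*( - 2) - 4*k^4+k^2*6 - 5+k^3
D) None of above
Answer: C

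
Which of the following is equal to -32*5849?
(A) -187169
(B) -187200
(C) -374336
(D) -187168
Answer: D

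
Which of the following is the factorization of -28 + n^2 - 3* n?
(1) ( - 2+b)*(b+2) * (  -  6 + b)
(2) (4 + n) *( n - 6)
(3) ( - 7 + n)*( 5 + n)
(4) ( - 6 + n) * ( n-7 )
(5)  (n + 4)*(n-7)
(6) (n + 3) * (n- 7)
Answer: 5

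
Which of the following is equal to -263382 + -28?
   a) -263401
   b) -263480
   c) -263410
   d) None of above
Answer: c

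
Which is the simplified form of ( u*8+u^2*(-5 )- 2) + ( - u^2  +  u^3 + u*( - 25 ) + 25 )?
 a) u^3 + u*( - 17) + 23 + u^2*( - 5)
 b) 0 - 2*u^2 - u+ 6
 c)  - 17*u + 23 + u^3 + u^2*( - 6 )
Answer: c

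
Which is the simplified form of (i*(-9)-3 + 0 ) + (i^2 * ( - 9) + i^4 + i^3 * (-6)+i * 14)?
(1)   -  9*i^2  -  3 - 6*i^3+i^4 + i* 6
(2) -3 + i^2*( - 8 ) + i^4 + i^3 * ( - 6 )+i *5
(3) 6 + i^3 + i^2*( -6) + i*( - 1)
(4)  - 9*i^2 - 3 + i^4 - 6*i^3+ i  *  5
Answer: 4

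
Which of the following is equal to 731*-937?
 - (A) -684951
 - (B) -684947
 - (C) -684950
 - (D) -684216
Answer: B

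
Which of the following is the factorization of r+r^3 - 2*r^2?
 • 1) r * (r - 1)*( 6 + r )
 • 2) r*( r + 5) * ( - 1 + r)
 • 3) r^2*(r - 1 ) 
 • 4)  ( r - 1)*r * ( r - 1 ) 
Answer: 4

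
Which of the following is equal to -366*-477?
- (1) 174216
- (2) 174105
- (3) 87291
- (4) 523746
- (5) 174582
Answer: 5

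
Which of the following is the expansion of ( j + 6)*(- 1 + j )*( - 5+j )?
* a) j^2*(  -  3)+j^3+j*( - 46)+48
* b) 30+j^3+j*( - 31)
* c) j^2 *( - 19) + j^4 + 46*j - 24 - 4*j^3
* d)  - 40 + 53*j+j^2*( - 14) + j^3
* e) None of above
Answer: b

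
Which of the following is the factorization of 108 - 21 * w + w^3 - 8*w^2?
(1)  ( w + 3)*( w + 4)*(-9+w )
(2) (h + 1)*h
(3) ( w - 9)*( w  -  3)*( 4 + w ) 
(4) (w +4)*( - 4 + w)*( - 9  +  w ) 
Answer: 3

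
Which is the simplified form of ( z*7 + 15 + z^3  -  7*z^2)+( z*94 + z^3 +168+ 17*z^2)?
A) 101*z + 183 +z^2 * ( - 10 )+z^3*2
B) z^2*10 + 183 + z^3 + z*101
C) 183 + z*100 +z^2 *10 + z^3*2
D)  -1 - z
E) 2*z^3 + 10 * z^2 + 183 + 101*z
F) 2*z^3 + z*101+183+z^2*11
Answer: E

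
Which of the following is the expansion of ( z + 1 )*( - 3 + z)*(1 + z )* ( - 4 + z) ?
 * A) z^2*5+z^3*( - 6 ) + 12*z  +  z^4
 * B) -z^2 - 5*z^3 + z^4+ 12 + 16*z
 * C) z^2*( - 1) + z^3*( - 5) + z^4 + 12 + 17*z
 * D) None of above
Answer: C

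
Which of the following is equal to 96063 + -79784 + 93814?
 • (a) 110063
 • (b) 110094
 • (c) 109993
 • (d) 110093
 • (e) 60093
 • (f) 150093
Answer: d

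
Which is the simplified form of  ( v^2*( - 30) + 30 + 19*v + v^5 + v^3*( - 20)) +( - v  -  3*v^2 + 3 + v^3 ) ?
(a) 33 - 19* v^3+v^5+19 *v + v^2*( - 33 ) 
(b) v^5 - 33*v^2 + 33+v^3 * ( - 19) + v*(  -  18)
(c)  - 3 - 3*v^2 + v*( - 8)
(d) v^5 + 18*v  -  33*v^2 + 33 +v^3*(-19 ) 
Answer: d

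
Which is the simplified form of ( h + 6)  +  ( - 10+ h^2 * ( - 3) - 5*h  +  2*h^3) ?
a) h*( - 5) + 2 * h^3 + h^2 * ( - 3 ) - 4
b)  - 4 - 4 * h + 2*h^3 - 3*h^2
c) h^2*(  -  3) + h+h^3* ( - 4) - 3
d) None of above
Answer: b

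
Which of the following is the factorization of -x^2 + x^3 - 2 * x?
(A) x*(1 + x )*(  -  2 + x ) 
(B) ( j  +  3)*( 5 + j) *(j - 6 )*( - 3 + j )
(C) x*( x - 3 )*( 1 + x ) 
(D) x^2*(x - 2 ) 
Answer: A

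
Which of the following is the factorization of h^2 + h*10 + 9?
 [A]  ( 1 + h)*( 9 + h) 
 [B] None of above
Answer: A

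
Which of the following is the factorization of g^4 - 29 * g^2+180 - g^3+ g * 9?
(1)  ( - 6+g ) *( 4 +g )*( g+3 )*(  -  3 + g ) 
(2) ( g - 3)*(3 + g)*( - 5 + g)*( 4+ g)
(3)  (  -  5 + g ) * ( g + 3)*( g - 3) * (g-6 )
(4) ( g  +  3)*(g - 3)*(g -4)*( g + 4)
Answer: 2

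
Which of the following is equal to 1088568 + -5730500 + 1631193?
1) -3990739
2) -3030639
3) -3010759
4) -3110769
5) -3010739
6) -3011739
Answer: 5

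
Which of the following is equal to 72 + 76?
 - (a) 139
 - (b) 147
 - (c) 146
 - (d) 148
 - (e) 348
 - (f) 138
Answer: d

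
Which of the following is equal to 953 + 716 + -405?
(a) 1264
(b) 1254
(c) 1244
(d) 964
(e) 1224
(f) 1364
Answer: a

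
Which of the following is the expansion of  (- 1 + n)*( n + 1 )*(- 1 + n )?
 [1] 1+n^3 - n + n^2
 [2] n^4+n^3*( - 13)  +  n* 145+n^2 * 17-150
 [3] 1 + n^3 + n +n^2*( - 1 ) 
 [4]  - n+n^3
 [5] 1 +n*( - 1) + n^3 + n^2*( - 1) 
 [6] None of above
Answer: 5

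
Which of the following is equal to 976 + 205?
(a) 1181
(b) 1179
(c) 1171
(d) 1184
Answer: a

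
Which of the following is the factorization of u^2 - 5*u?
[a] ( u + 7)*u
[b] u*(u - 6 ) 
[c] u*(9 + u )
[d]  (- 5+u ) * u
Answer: d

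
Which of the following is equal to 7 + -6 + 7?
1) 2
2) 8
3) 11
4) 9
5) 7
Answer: 2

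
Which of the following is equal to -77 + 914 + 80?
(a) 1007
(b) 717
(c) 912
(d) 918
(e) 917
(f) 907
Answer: e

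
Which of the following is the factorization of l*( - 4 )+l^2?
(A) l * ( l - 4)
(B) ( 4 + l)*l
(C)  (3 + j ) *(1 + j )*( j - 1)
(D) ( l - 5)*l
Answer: A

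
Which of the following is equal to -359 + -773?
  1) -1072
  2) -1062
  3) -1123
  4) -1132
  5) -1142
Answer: 4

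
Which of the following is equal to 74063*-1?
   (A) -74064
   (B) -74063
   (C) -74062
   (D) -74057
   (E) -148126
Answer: B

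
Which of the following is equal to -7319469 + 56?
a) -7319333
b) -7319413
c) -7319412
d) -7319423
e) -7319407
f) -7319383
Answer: b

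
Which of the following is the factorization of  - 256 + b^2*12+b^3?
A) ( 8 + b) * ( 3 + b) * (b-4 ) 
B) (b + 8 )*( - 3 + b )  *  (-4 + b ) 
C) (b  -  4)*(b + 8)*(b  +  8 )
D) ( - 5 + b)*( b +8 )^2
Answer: C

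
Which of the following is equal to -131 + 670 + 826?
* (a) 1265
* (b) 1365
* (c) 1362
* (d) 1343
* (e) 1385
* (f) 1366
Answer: b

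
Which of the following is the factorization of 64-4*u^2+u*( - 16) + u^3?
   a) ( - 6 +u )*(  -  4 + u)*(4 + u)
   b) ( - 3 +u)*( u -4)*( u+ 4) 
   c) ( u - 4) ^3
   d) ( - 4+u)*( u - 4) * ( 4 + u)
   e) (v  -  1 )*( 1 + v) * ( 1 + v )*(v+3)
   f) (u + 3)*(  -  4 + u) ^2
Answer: d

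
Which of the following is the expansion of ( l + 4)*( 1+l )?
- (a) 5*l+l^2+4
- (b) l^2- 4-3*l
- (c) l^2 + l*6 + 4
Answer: a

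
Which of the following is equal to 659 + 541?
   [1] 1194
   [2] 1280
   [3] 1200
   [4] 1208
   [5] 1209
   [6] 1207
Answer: 3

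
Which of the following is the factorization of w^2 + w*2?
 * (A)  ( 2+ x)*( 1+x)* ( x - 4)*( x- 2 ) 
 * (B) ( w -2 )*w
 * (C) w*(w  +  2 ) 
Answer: C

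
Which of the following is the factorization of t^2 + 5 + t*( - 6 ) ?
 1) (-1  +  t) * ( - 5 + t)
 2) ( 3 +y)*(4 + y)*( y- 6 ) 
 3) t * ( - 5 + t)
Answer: 1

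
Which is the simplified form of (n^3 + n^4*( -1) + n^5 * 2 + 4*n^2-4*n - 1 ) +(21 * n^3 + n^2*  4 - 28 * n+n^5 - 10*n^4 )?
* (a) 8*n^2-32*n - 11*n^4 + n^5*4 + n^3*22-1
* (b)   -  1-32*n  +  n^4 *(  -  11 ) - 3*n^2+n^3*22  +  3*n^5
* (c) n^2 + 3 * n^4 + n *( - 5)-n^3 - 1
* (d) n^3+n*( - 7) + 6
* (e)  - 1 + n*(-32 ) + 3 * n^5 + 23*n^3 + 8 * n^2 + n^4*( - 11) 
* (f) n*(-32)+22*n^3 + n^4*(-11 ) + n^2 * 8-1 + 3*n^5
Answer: f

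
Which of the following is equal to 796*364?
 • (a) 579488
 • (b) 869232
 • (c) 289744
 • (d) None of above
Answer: c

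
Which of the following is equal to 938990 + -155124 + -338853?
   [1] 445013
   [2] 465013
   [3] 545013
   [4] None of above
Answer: 1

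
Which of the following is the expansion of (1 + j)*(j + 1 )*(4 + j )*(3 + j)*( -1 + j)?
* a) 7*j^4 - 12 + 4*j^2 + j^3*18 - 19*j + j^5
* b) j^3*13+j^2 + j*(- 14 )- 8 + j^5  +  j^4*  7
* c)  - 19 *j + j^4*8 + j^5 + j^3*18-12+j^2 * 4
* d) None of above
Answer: c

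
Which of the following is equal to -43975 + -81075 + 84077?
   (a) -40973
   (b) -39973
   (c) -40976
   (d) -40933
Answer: a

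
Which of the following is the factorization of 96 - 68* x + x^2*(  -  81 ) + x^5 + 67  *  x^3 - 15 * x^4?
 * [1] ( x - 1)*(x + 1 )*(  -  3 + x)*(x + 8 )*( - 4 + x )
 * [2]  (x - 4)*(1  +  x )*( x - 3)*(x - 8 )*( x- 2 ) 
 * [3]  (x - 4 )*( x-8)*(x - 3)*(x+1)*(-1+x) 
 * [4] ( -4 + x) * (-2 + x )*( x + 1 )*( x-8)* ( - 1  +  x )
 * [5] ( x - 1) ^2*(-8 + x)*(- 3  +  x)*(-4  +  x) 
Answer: 3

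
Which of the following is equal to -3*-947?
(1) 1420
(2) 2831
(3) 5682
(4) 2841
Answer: 4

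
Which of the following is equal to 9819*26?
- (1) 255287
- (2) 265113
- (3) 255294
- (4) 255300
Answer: 3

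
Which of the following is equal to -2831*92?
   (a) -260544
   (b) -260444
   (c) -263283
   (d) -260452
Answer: d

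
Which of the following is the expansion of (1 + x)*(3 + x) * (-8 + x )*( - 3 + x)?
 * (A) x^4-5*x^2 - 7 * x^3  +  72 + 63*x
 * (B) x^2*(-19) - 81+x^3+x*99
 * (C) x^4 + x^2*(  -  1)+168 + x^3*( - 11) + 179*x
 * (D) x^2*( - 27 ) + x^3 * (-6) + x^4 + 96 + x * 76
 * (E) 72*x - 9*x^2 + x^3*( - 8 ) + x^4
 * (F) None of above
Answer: F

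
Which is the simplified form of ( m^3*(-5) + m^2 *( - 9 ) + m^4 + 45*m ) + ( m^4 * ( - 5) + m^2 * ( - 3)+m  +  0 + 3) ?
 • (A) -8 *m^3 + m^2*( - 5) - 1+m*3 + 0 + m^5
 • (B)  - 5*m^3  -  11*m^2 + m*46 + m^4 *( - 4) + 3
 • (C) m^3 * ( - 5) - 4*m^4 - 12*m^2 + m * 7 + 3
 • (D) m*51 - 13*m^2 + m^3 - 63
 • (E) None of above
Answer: E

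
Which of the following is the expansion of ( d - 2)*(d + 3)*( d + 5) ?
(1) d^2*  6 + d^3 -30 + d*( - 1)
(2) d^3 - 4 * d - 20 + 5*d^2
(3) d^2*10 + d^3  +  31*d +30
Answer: 1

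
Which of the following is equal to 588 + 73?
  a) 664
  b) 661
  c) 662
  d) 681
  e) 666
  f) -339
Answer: b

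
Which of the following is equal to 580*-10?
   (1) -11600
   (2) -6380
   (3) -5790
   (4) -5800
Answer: 4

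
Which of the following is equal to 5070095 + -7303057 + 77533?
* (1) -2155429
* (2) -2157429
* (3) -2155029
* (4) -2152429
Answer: 1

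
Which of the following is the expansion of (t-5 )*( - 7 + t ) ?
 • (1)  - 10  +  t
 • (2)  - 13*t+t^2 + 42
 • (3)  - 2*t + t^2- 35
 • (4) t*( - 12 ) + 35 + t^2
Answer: 4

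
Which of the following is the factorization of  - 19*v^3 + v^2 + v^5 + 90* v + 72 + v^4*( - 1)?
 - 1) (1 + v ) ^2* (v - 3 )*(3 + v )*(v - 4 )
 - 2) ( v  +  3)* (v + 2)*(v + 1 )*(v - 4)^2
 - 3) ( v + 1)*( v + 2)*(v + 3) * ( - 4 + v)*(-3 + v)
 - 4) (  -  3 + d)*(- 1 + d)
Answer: 3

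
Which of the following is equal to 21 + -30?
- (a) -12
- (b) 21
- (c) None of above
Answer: c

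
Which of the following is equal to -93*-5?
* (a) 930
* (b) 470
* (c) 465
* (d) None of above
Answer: c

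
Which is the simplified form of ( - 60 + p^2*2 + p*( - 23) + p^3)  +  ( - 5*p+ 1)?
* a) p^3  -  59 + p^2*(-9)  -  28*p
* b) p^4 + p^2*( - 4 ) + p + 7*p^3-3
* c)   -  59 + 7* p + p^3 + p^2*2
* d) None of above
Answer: d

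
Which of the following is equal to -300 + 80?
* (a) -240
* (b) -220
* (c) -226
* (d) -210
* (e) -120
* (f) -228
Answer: b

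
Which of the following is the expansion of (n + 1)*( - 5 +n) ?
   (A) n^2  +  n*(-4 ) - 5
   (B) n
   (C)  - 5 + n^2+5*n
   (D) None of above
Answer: A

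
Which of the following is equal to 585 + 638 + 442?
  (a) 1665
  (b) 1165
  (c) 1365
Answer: a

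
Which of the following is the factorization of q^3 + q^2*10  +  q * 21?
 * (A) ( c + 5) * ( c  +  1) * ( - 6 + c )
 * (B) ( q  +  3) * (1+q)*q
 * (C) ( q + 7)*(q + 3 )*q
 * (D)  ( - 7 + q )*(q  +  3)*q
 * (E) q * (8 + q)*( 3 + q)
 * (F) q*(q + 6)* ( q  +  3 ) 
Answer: C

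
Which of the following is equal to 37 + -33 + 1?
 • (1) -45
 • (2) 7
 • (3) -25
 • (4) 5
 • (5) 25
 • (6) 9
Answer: 4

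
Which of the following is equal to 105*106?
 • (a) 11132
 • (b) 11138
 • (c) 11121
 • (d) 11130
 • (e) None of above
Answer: d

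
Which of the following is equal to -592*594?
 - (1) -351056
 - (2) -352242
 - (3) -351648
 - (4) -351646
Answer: 3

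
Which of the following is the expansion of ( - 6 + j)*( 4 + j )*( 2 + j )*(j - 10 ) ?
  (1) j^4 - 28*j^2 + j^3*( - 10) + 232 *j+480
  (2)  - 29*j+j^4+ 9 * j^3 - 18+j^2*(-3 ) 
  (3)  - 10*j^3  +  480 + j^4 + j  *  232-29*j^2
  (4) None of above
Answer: 1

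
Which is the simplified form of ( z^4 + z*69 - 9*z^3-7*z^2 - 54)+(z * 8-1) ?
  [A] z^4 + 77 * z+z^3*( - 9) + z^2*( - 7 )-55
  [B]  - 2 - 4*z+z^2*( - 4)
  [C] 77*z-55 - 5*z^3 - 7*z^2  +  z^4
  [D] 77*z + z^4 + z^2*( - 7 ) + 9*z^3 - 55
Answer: A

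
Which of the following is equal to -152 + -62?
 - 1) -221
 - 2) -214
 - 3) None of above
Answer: 2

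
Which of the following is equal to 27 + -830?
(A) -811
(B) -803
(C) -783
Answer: B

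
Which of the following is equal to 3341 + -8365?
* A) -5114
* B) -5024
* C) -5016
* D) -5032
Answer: B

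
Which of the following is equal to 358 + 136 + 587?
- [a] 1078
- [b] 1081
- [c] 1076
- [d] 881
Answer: b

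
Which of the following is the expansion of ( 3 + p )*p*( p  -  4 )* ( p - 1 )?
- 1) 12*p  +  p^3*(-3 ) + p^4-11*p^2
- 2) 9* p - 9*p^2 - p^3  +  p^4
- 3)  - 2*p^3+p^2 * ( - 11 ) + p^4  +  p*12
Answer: 3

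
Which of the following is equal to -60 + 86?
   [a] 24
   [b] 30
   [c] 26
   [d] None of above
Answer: c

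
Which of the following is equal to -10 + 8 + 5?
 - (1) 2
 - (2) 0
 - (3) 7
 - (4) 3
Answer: 4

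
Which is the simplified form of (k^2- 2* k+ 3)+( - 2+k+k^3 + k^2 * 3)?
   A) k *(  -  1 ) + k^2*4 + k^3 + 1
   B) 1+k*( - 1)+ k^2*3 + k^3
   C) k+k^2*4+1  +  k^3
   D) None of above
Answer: A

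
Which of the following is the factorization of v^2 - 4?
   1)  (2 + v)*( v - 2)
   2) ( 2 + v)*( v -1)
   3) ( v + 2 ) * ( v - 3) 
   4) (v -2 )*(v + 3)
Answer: 1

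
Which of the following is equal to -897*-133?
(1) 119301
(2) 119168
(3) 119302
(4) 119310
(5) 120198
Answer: 1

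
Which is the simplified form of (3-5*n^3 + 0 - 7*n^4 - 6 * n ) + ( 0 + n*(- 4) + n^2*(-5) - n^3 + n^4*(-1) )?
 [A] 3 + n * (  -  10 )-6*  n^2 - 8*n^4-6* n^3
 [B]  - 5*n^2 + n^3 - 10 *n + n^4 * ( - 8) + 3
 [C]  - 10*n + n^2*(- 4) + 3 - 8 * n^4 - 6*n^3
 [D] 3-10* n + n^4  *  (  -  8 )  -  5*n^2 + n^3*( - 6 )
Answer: D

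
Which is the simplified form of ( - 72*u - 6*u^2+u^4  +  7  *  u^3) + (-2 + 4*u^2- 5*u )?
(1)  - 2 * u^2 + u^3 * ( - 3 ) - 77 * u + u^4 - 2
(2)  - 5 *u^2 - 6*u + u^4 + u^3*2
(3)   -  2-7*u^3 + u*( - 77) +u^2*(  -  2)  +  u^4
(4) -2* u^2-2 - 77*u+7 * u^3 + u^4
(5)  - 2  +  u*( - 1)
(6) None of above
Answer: 4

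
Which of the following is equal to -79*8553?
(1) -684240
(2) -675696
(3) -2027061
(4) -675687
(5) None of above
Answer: 4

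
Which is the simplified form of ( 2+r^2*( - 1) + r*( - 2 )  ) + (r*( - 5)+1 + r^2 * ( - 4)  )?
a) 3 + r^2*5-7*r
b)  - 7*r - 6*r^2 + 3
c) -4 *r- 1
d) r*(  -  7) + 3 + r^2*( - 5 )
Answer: d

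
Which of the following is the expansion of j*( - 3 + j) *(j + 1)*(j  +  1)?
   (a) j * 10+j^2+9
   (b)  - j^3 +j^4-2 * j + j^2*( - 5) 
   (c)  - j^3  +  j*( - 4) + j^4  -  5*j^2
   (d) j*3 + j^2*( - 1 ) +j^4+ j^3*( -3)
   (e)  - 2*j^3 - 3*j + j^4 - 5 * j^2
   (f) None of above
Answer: f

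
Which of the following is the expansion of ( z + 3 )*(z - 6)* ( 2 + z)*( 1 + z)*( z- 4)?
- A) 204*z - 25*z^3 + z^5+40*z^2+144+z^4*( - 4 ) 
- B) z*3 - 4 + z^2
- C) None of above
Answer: A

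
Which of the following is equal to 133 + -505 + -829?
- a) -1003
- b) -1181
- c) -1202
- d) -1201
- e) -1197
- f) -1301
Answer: d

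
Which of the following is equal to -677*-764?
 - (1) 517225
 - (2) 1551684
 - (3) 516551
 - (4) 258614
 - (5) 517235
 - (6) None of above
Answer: 6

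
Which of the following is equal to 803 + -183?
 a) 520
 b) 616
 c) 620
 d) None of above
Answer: c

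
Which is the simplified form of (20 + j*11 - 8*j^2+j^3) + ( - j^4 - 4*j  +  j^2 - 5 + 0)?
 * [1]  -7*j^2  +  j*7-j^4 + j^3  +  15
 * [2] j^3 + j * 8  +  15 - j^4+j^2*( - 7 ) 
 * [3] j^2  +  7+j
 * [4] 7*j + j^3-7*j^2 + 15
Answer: 1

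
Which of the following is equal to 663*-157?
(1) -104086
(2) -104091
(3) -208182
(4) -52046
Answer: 2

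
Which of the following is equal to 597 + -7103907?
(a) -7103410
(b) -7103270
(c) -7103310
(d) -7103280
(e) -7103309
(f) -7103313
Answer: c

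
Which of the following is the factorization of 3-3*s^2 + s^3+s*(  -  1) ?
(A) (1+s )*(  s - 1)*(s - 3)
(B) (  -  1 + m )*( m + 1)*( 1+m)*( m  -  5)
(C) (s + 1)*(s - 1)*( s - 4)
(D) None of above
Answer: A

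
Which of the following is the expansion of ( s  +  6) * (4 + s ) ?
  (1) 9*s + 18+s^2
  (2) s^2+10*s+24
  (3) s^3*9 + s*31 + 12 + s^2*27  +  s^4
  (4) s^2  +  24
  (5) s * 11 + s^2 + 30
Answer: 2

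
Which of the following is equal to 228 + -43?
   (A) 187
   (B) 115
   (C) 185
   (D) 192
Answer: C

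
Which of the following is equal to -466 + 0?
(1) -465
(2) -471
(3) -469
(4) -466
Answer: 4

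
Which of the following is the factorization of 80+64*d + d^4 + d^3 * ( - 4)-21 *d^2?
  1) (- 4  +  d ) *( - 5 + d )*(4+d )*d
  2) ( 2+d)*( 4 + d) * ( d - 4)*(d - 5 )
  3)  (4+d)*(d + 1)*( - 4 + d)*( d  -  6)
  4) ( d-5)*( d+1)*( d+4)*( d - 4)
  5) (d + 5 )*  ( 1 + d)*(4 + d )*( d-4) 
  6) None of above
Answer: 4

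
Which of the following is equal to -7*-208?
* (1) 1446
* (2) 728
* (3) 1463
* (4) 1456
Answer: 4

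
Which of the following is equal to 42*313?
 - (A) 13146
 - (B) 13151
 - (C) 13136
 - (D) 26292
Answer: A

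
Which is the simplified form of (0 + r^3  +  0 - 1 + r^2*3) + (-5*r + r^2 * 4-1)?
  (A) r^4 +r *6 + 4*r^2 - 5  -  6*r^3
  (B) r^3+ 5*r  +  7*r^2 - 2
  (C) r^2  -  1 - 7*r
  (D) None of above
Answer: D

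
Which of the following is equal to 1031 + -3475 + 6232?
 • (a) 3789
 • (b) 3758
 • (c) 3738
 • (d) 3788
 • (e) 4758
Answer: d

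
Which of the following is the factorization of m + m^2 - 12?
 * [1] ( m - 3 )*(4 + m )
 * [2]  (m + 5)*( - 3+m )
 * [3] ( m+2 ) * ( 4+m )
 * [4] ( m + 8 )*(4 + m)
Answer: 1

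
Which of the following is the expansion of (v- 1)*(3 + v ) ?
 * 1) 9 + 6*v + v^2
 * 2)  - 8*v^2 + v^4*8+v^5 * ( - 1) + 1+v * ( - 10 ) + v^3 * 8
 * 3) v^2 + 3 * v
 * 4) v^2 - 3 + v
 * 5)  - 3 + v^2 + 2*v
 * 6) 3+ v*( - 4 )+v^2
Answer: 5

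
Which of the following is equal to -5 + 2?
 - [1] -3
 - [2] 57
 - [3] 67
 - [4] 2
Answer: 1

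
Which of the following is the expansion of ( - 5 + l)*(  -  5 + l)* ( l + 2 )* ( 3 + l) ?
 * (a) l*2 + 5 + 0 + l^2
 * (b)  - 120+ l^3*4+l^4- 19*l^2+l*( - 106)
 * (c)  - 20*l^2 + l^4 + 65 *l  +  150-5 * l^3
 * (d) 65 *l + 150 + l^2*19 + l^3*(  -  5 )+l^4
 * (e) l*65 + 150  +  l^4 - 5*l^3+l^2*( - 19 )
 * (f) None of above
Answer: e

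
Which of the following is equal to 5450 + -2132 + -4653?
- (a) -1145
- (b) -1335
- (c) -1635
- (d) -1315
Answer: b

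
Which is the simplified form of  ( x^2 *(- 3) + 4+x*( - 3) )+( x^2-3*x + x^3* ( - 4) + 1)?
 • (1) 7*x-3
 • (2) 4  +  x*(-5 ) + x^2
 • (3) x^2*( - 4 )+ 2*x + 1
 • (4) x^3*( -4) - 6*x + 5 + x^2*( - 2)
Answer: 4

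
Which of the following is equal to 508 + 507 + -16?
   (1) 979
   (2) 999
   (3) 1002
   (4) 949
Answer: 2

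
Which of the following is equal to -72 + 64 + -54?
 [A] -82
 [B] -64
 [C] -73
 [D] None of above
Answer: D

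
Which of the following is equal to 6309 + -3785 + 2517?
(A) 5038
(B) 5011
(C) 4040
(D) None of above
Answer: D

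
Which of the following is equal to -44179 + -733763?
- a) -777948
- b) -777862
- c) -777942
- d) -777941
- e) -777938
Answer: c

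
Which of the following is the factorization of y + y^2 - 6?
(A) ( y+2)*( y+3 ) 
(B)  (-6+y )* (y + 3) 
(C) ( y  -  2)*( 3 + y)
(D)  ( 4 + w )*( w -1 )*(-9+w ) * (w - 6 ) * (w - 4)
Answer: C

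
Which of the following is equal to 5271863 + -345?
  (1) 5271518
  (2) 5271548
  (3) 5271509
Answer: 1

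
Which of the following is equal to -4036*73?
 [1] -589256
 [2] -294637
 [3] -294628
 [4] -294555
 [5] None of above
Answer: 3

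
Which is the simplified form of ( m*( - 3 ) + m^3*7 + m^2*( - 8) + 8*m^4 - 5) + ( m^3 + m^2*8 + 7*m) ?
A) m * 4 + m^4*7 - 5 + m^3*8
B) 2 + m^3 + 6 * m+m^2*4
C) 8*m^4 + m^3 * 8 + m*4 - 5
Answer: C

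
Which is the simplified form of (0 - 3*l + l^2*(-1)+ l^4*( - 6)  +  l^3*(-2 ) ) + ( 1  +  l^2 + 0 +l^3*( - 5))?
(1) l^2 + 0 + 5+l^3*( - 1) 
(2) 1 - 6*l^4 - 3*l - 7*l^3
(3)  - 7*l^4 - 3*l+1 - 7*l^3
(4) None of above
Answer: 2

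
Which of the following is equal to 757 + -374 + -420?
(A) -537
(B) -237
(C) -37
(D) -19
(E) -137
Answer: C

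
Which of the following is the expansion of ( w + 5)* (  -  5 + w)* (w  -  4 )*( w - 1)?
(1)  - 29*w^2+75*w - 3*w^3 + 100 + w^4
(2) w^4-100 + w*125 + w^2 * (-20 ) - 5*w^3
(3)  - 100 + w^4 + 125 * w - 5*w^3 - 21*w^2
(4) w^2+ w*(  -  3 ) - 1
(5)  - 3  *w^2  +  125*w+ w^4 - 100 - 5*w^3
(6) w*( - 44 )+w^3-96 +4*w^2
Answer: 3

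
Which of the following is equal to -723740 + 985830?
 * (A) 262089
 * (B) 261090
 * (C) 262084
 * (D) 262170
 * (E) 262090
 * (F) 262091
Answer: E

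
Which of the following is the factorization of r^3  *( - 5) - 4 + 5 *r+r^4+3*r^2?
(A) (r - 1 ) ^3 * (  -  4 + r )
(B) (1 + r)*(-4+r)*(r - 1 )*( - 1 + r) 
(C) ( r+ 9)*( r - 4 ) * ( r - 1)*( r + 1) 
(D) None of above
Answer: B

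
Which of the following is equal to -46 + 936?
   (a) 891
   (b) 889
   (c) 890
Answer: c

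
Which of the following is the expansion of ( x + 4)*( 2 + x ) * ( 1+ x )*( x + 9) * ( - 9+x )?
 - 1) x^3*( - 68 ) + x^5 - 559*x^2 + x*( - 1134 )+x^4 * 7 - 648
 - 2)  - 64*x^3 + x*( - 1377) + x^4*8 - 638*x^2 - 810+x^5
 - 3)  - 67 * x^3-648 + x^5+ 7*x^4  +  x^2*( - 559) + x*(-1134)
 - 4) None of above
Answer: 3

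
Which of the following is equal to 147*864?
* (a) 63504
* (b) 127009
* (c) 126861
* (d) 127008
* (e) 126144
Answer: d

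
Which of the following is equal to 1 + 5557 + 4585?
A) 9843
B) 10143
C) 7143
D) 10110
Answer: B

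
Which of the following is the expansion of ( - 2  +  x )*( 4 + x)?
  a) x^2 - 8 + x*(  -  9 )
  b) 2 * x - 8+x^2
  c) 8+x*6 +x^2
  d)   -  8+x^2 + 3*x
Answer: b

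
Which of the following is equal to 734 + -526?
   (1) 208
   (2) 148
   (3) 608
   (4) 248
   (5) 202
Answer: 1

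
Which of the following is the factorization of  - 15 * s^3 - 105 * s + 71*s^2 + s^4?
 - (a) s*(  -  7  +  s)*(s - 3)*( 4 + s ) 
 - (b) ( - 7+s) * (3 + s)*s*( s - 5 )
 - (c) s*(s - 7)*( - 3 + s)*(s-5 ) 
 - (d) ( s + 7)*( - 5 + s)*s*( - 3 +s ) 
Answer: c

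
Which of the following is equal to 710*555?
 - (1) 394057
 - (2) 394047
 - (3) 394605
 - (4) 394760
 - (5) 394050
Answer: 5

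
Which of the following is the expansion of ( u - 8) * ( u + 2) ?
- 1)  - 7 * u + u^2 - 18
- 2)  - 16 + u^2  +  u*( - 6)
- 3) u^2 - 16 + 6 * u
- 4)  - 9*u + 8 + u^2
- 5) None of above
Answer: 2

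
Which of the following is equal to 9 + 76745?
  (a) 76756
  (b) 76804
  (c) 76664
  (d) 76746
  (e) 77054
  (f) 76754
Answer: f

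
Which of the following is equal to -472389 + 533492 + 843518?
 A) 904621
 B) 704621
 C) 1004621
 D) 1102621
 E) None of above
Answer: A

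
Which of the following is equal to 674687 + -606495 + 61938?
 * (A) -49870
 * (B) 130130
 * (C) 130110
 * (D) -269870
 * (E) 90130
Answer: B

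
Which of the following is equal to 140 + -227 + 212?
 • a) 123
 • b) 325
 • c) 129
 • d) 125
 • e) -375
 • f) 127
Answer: d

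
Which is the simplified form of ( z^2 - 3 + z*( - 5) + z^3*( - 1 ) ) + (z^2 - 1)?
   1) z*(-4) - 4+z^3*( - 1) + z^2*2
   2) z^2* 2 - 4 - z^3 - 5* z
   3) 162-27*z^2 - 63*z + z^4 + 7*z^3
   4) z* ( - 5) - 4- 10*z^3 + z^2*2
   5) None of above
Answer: 2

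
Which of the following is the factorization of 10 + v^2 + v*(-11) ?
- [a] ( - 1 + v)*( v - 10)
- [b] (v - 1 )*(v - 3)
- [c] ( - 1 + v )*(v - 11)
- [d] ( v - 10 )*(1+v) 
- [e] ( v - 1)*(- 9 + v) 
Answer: a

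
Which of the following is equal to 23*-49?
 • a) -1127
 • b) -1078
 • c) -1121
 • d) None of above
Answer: a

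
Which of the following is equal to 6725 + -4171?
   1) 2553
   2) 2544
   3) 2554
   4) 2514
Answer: 3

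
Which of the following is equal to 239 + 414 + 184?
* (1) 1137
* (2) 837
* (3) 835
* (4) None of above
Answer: 2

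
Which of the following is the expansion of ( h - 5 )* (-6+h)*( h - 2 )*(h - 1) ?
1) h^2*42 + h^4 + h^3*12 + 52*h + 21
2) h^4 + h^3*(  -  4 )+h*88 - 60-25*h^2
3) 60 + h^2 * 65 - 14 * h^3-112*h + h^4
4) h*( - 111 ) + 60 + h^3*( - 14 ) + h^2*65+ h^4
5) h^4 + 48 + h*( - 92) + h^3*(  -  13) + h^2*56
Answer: 3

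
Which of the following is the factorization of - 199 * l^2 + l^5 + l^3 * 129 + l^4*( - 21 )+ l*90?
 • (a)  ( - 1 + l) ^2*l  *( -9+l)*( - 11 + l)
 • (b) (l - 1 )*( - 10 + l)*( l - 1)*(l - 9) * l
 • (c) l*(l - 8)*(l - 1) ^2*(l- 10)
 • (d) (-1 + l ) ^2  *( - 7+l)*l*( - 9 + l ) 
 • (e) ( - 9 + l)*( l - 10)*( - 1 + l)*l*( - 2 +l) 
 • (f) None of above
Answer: b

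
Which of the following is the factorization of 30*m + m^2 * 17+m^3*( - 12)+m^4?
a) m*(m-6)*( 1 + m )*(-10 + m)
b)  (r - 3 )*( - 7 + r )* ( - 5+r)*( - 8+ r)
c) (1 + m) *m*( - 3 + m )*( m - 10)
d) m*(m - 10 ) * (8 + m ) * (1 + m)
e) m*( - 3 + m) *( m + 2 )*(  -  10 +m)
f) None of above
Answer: c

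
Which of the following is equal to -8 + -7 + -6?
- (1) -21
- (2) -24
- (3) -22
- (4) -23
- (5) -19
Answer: 1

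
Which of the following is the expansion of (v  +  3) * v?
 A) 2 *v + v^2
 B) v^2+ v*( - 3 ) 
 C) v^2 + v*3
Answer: C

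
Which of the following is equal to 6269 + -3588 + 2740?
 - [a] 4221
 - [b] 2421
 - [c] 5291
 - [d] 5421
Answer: d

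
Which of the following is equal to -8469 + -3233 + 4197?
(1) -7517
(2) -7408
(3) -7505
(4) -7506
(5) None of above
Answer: 3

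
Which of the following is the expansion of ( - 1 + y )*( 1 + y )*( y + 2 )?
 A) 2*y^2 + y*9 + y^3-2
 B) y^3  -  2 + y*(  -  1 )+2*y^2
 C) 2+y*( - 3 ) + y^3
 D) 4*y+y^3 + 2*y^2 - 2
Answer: B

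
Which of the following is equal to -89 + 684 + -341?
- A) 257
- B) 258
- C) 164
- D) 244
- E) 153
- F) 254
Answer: F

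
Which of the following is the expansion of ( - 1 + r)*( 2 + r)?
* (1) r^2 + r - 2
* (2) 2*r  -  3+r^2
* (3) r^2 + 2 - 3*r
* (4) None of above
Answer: 1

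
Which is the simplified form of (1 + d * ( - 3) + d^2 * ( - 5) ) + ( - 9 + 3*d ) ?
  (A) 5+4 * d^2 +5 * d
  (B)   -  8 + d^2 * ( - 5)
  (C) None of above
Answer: B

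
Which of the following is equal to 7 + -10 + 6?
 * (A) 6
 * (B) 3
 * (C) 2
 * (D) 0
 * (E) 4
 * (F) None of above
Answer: B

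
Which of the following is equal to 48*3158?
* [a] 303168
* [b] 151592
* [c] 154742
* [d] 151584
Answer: d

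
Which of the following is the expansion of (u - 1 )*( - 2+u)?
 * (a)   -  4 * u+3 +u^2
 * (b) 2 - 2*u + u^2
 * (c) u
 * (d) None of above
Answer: d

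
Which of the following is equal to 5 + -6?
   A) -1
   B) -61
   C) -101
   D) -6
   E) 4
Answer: A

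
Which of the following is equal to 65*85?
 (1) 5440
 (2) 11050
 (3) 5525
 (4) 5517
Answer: 3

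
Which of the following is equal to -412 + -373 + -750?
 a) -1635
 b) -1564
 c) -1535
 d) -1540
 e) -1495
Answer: c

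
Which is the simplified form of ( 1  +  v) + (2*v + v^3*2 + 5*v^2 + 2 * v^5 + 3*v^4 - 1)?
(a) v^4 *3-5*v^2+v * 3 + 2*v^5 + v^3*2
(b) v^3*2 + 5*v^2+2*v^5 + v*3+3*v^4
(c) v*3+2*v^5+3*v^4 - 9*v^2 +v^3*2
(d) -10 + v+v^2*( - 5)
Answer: b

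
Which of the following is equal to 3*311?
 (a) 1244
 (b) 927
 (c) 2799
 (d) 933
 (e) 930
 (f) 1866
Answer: d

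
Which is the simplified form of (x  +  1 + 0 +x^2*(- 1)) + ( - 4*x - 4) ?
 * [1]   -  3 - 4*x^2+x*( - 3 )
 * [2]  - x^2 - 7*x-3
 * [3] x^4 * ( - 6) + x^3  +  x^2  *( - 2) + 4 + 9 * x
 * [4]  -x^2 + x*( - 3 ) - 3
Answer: 4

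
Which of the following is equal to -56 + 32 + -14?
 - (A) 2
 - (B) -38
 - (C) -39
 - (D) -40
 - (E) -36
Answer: B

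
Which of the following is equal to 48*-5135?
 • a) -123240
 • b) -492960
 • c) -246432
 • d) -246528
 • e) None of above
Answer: e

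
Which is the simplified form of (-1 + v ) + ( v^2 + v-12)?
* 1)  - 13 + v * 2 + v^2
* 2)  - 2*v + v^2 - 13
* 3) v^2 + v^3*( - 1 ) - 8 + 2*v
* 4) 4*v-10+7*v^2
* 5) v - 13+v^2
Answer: 1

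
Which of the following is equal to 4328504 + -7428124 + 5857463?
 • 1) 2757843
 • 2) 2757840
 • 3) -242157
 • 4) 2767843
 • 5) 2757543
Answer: 1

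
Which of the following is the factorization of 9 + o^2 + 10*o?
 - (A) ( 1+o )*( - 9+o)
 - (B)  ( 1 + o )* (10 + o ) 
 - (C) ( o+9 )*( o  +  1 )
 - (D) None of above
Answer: C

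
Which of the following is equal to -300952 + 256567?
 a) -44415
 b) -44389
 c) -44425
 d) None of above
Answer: d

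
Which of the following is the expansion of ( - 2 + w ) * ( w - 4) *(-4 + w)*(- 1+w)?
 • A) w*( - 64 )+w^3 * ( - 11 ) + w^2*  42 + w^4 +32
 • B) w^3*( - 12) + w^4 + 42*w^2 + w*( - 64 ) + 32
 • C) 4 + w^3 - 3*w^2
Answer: A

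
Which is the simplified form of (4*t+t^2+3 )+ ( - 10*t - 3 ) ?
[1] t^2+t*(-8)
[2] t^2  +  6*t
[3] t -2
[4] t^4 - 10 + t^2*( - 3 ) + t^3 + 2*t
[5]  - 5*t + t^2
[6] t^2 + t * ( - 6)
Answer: 6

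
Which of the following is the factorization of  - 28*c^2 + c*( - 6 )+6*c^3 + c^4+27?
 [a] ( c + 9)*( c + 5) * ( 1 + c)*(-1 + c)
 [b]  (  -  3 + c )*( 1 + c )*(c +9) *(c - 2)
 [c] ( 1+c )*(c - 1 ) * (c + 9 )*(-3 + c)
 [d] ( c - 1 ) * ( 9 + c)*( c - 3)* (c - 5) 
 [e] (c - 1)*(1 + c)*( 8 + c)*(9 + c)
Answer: c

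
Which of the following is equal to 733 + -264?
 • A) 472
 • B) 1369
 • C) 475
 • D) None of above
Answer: D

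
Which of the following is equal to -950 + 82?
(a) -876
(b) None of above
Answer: b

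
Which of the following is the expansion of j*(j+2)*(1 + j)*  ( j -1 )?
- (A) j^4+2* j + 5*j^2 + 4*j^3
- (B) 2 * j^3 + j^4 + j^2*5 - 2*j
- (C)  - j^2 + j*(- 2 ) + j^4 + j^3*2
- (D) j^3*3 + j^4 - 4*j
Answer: C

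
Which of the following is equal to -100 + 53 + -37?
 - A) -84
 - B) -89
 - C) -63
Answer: A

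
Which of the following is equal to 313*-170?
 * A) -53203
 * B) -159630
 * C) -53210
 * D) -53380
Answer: C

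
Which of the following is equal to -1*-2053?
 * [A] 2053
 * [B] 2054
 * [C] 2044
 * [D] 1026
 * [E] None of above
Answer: A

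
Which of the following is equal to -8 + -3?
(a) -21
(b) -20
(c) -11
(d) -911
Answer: c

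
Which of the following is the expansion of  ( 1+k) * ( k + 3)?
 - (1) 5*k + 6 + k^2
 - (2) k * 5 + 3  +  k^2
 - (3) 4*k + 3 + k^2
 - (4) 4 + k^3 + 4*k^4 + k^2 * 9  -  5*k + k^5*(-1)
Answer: 3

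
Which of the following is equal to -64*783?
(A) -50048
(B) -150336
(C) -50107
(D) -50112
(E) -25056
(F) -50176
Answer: D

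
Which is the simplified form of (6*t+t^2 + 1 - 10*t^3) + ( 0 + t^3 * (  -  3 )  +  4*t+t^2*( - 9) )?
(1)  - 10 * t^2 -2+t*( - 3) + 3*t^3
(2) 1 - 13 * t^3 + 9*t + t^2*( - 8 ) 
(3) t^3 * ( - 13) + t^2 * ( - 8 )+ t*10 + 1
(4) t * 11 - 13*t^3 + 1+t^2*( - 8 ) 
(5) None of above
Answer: 3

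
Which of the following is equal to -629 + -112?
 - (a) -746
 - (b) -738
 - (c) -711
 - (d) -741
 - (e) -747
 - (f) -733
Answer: d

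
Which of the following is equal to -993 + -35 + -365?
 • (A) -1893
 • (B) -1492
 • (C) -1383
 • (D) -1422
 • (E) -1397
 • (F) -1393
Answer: F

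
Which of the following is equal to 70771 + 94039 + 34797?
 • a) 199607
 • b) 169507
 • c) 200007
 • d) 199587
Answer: a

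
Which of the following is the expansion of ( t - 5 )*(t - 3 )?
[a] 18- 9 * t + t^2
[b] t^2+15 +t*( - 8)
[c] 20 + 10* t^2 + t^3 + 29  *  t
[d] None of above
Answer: b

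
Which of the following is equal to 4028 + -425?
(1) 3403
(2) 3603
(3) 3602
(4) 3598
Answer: 2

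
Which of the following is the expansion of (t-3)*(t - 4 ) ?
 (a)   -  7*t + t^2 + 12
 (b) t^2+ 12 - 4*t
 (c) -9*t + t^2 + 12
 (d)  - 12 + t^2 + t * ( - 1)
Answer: a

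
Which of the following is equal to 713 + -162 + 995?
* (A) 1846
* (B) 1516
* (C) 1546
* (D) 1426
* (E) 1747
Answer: C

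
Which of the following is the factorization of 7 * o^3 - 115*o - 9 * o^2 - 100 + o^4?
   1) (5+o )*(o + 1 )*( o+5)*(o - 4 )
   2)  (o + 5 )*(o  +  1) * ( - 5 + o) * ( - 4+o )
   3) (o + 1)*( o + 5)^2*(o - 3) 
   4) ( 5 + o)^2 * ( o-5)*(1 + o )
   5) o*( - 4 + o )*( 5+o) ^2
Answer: 1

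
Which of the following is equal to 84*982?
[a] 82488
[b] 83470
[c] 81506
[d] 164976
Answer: a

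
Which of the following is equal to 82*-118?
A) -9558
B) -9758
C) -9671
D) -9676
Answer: D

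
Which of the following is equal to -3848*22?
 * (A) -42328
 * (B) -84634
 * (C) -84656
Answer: C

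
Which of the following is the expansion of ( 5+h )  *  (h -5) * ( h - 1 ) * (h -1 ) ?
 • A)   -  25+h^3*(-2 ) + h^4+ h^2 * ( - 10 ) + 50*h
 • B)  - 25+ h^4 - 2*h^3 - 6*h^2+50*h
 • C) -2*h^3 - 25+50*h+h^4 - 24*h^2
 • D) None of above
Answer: C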